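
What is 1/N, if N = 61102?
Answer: 1/61102 ≈ 1.6366e-5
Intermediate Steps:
1/N = 1/61102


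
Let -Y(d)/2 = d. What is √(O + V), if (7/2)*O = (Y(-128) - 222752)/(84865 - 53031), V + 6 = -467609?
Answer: I*√5805087912308839/111419 ≈ 683.83*I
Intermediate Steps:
V = -467615 (V = -6 - 467609 = -467615)
Y(d) = -2*d
O = -222496/111419 (O = 2*((-2*(-128) - 222752)/(84865 - 53031))/7 = 2*((256 - 222752)/31834)/7 = 2*(-222496*1/31834)/7 = (2/7)*(-111248/15917) = -222496/111419 ≈ -1.9969)
√(O + V) = √(-222496/111419 - 467615) = √(-52101418181/111419) = I*√5805087912308839/111419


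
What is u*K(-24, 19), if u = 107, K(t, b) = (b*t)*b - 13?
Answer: -928439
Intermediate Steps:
K(t, b) = -13 + t*b² (K(t, b) = t*b² - 13 = -13 + t*b²)
u*K(-24, 19) = 107*(-13 - 24*19²) = 107*(-13 - 24*361) = 107*(-13 - 8664) = 107*(-8677) = -928439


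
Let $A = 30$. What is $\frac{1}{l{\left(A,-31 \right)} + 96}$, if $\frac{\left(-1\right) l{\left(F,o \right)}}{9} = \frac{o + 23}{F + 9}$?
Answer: $\frac{13}{1272} \approx 0.01022$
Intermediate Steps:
$l{\left(F,o \right)} = - \frac{9 \left(23 + o\right)}{9 + F}$ ($l{\left(F,o \right)} = - 9 \frac{o + 23}{F + 9} = - 9 \frac{23 + o}{9 + F} = - \frac{9 \left(23 + o\right)}{9 + F}$)
$\frac{1}{l{\left(A,-31 \right)} + 96} = \frac{1}{\frac{9 \left(-23 - -31\right)}{9 + 30} + 96} = \frac{1}{\frac{9 \left(-23 + 31\right)}{39} + 96} = \frac{1}{9 \cdot \frac{1}{39} \cdot 8 + 96} = \frac{1}{\frac{24}{13} + 96} = \frac{1}{\frac{1272}{13}} = \frac{13}{1272}$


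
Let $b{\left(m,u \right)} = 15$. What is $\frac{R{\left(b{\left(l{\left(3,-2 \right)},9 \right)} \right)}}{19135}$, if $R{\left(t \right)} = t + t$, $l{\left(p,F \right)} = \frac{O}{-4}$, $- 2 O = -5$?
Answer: $\frac{6}{3827} \approx 0.0015678$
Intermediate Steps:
$O = \frac{5}{2}$ ($O = \left(- \frac{1}{2}\right) \left(-5\right) = \frac{5}{2} \approx 2.5$)
$l{\left(p,F \right)} = - \frac{5}{8}$ ($l{\left(p,F \right)} = \frac{5}{2 \left(-4\right)} = \frac{5}{2} \left(- \frac{1}{4}\right) = - \frac{5}{8}$)
$R{\left(t \right)} = 2 t$
$\frac{R{\left(b{\left(l{\left(3,-2 \right)},9 \right)} \right)}}{19135} = \frac{2 \cdot 15}{19135} = 30 \cdot \frac{1}{19135} = \frac{6}{3827}$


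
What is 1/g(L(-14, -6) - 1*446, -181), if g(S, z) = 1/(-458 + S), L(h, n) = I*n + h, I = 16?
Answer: -1014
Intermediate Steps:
L(h, n) = h + 16*n (L(h, n) = 16*n + h = h + 16*n)
1/g(L(-14, -6) - 1*446, -181) = 1/(1/(-458 + ((-14 + 16*(-6)) - 1*446))) = 1/(1/(-458 + ((-14 - 96) - 446))) = 1/(1/(-458 + (-110 - 446))) = 1/(1/(-458 - 556)) = 1/(1/(-1014)) = 1/(-1/1014) = -1014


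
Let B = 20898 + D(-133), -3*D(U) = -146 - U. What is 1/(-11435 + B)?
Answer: 3/28402 ≈ 0.00010563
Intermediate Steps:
D(U) = 146/3 + U/3 (D(U) = -(-146 - U)/3 = 146/3 + U/3)
B = 62707/3 (B = 20898 + (146/3 + (⅓)*(-133)) = 20898 + (146/3 - 133/3) = 20898 + 13/3 = 62707/3 ≈ 20902.)
1/(-11435 + B) = 1/(-11435 + 62707/3) = 1/(28402/3) = 3/28402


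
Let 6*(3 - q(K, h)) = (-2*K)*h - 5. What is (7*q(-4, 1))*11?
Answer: 385/2 ≈ 192.50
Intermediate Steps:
q(K, h) = 23/6 + K*h/3 (q(K, h) = 3 - ((-2*K)*h - 5)/6 = 3 - (-2*K*h - 5)/6 = 3 - (-5 - 2*K*h)/6 = 3 + (⅚ + K*h/3) = 23/6 + K*h/3)
(7*q(-4, 1))*11 = (7*(23/6 + (⅓)*(-4)*1))*11 = (7*(23/6 - 4/3))*11 = (7*(5/2))*11 = (35/2)*11 = 385/2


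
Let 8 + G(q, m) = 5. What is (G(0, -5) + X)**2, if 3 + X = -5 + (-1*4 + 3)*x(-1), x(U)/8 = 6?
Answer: 3481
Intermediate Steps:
x(U) = 48 (x(U) = 8*6 = 48)
G(q, m) = -3 (G(q, m) = -8 + 5 = -3)
X = -56 (X = -3 + (-5 + (-1*4 + 3)*48) = -3 + (-5 + (-4 + 3)*48) = -3 + (-5 - 1*48) = -3 + (-5 - 48) = -3 - 53 = -56)
(G(0, -5) + X)**2 = (-3 - 56)**2 = (-59)**2 = 3481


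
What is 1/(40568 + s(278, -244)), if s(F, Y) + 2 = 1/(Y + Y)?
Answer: 488/19796207 ≈ 2.4651e-5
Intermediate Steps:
s(F, Y) = -2 + 1/(2*Y) (s(F, Y) = -2 + 1/(Y + Y) = -2 + 1/(2*Y))
1/(40568 + s(278, -244)) = 1/(40568 + (-2 + (½)/(-244))) = 1/(40568 + (-2 + (½)*(-1/244))) = 1/(40568 + (-2 - 1/488)) = 1/(40568 - 977/488) = 1/(19796207/488) = 488/19796207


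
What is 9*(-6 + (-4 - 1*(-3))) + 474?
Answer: 411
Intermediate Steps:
9*(-6 + (-4 - 1*(-3))) + 474 = 9*(-6 + (-4 + 3)) + 474 = 9*(-6 - 1) + 474 = 9*(-7) + 474 = -63 + 474 = 411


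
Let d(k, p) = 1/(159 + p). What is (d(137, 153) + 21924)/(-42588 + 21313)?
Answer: -6840289/6637800 ≈ -1.0305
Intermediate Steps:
(d(137, 153) + 21924)/(-42588 + 21313) = (1/(159 + 153) + 21924)/(-42588 + 21313) = (1/312 + 21924)/(-21275) = (1/312 + 21924)*(-1/21275) = (6840289/312)*(-1/21275) = -6840289/6637800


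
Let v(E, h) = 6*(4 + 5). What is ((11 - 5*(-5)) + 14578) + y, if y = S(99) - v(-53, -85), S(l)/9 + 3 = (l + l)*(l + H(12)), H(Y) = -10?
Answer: 173131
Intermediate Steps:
S(l) = -27 + 18*l*(-10 + l) (S(l) = -27 + 9*((l + l)*(l - 10)) = -27 + 9*((2*l)*(-10 + l)) = -27 + 9*(2*l*(-10 + l)) = -27 + 18*l*(-10 + l))
v(E, h) = 54 (v(E, h) = 6*9 = 54)
y = 158517 (y = (-27 - 180*99 + 18*99²) - 1*54 = (-27 - 17820 + 18*9801) - 54 = (-27 - 17820 + 176418) - 54 = 158571 - 54 = 158517)
((11 - 5*(-5)) + 14578) + y = ((11 - 5*(-5)) + 14578) + 158517 = ((11 + 25) + 14578) + 158517 = (36 + 14578) + 158517 = 14614 + 158517 = 173131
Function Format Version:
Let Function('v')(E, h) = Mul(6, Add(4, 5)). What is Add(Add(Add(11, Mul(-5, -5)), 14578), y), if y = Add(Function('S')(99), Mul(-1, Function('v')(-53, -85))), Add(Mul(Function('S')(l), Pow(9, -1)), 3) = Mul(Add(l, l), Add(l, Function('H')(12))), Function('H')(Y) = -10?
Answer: 173131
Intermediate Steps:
Function('S')(l) = Add(-27, Mul(18, l, Add(-10, l))) (Function('S')(l) = Add(-27, Mul(9, Mul(Add(l, l), Add(l, -10)))) = Add(-27, Mul(9, Mul(Mul(2, l), Add(-10, l)))) = Add(-27, Mul(9, Mul(2, l, Add(-10, l)))) = Add(-27, Mul(18, l, Add(-10, l))))
Function('v')(E, h) = 54 (Function('v')(E, h) = Mul(6, 9) = 54)
y = 158517 (y = Add(Add(-27, Mul(-180, 99), Mul(18, Pow(99, 2))), Mul(-1, 54)) = Add(Add(-27, -17820, Mul(18, 9801)), -54) = Add(Add(-27, -17820, 176418), -54) = Add(158571, -54) = 158517)
Add(Add(Add(11, Mul(-5, -5)), 14578), y) = Add(Add(Add(11, Mul(-5, -5)), 14578), 158517) = Add(Add(Add(11, 25), 14578), 158517) = Add(Add(36, 14578), 158517) = Add(14614, 158517) = 173131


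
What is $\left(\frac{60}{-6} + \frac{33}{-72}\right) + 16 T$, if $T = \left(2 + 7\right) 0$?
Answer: $- \frac{251}{24} \approx -10.458$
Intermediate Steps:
$T = 0$ ($T = 9 \cdot 0 = 0$)
$\left(\frac{60}{-6} + \frac{33}{-72}\right) + 16 T = \left(\frac{60}{-6} + \frac{33}{-72}\right) + 16 \cdot 0 = \left(60 \left(- \frac{1}{6}\right) + 33 \left(- \frac{1}{72}\right)\right) + 0 = \left(-10 - \frac{11}{24}\right) + 0 = - \frac{251}{24} + 0 = - \frac{251}{24}$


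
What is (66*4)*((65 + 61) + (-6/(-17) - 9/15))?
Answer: 2821896/85 ≈ 33199.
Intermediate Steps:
(66*4)*((65 + 61) + (-6/(-17) - 9/15)) = 264*(126 + (-6*(-1/17) - 9*1/15)) = 264*(126 + (6/17 - ⅗)) = 264*(126 - 21/85) = 264*(10689/85) = 2821896/85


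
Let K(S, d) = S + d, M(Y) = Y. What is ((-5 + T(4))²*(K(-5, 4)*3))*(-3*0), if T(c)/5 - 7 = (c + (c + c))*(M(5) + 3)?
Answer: 0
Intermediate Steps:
T(c) = 35 + 120*c (T(c) = 35 + 5*((c + (c + c))*(5 + 3)) = 35 + 5*((c + 2*c)*8) = 35 + 5*((3*c)*8) = 35 + 5*(24*c) = 35 + 120*c)
((-5 + T(4))²*(K(-5, 4)*3))*(-3*0) = ((-5 + (35 + 120*4))²*((-5 + 4)*3))*(-3*0) = ((-5 + (35 + 480))²*(-1*3))*0 = ((-5 + 515)²*(-3))*0 = (510²*(-3))*0 = (260100*(-3))*0 = -780300*0 = 0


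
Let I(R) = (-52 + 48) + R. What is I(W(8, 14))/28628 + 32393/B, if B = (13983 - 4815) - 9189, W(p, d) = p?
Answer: -231836680/150297 ≈ -1542.5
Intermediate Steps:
B = -21 (B = 9168 - 9189 = -21)
I(R) = -4 + R
I(W(8, 14))/28628 + 32393/B = (-4 + 8)/28628 + 32393/(-21) = 4*(1/28628) + 32393*(-1/21) = 1/7157 - 32393/21 = -231836680/150297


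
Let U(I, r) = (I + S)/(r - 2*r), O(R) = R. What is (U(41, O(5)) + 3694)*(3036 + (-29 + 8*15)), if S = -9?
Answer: 57655626/5 ≈ 1.1531e+7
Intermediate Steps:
U(I, r) = -(-9 + I)/r (U(I, r) = (I - 9)/(r - 2*r) = (-9 + I)/((-r)) = (-9 + I)*(-1/r) = -(-9 + I)/r)
(U(41, O(5)) + 3694)*(3036 + (-29 + 8*15)) = ((9 - 1*41)/5 + 3694)*(3036 + (-29 + 8*15)) = ((9 - 41)/5 + 3694)*(3036 + (-29 + 120)) = ((⅕)*(-32) + 3694)*(3036 + 91) = (-32/5 + 3694)*3127 = (18438/5)*3127 = 57655626/5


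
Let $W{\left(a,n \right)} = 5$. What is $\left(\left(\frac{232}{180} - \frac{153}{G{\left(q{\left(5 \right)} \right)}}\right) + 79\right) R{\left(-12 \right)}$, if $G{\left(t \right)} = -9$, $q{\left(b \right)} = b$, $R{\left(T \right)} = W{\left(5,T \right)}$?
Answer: $\frac{4378}{9} \approx 486.44$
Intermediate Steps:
$R{\left(T \right)} = 5$
$\left(\left(\frac{232}{180} - \frac{153}{G{\left(q{\left(5 \right)} \right)}}\right) + 79\right) R{\left(-12 \right)} = \left(\left(\frac{232}{180} - \frac{153}{-9}\right) + 79\right) 5 = \left(\left(232 \cdot \frac{1}{180} - -17\right) + 79\right) 5 = \left(\left(\frac{58}{45} + 17\right) + 79\right) 5 = \left(\frac{823}{45} + 79\right) 5 = \frac{4378}{45} \cdot 5 = \frac{4378}{9}$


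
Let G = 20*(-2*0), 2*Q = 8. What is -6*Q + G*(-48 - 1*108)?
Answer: -24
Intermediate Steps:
Q = 4 (Q = (½)*8 = 4)
G = 0 (G = 20*0 = 0)
-6*Q + G*(-48 - 1*108) = -6*4 + 0*(-48 - 1*108) = -24 + 0*(-48 - 108) = -24 + 0*(-156) = -24 + 0 = -24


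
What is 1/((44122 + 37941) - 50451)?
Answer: 1/31612 ≈ 3.1634e-5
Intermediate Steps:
1/((44122 + 37941) - 50451) = 1/(82063 - 50451) = 1/31612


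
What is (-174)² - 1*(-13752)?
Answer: 44028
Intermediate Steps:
(-174)² - 1*(-13752) = 30276 + 13752 = 44028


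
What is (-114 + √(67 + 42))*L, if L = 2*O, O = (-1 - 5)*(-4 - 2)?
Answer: -8208 + 72*√109 ≈ -7456.3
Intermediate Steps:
O = 36 (O = -6*(-6) = 36)
L = 72 (L = 2*36 = 72)
(-114 + √(67 + 42))*L = (-114 + √(67 + 42))*72 = (-114 + √109)*72 = -8208 + 72*√109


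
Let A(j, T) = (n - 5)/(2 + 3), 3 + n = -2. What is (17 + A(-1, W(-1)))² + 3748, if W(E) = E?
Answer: 3973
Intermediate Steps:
n = -5 (n = -3 - 2 = -5)
A(j, T) = -2 (A(j, T) = (-5 - 5)/(2 + 3) = -10/5 = -10*⅕ = -2)
(17 + A(-1, W(-1)))² + 3748 = (17 - 2)² + 3748 = 15² + 3748 = 225 + 3748 = 3973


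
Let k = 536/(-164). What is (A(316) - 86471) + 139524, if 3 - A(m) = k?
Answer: 2175430/41 ≈ 53059.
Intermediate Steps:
k = -134/41 (k = 536*(-1/164) = -134/41 ≈ -3.2683)
A(m) = 257/41 (A(m) = 3 - 1*(-134/41) = 3 + 134/41 = 257/41)
(A(316) - 86471) + 139524 = (257/41 - 86471) + 139524 = -3545054/41 + 139524 = 2175430/41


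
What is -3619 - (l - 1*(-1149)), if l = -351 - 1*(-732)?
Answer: -5149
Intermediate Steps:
l = 381 (l = -351 + 732 = 381)
-3619 - (l - 1*(-1149)) = -3619 - (381 - 1*(-1149)) = -3619 - (381 + 1149) = -3619 - 1*1530 = -3619 - 1530 = -5149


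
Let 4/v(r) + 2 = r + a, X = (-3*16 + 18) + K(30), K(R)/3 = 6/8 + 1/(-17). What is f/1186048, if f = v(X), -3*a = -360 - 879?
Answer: 17/1930960272 ≈ 8.8039e-9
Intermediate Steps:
K(R) = 141/68 (K(R) = 3*(6/8 + 1/(-17)) = 3*(6*(1/8) + 1*(-1/17)) = 3*(3/4 - 1/17) = 3*(47/68) = 141/68)
X = -1899/68 (X = (-3*16 + 18) + 141/68 = (-48 + 18) + 141/68 = -30 + 141/68 = -1899/68 ≈ -27.926)
a = 413 (a = -(-360 - 879)/3 = -1/3*(-1239) = 413)
v(r) = 4/(411 + r) (v(r) = 4/(-2 + (r + 413)) = 4/(-2 + (413 + r)) = 4/(411 + r))
f = 272/26049 (f = 4/(411 - 1899/68) = 4/(26049/68) = 4*(68/26049) = 272/26049 ≈ 0.010442)
f/1186048 = (272/26049)/1186048 = (272/26049)*(1/1186048) = 17/1930960272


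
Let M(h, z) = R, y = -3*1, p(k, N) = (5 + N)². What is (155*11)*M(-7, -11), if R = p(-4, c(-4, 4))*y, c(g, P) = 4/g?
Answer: -81840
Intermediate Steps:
y = -3
R = -48 (R = (5 + 4/(-4))²*(-3) = (5 + 4*(-¼))²*(-3) = (5 - 1)²*(-3) = 4²*(-3) = 16*(-3) = -48)
M(h, z) = -48
(155*11)*M(-7, -11) = (155*11)*(-48) = 1705*(-48) = -81840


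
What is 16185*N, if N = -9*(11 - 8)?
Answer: -436995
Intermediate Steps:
N = -27 (N = -9*3 = -27)
16185*N = 16185*(-27) = -436995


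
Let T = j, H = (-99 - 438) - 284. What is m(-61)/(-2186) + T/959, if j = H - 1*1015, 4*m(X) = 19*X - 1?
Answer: -1867693/1048187 ≈ -1.7818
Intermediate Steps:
m(X) = -1/4 + 19*X/4 (m(X) = (19*X - 1)/4 = (-1 + 19*X)/4 = -1/4 + 19*X/4)
H = -821 (H = -537 - 284 = -821)
j = -1836 (j = -821 - 1*1015 = -821 - 1015 = -1836)
T = -1836
m(-61)/(-2186) + T/959 = (-1/4 + (19/4)*(-61))/(-2186) - 1836/959 = (-1/4 - 1159/4)*(-1/2186) - 1836*1/959 = -290*(-1/2186) - 1836/959 = 145/1093 - 1836/959 = -1867693/1048187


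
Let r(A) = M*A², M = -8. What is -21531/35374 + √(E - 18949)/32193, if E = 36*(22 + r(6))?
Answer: -21531/35374 + 5*I*√1141/32193 ≈ -0.60867 + 0.0052463*I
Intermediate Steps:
r(A) = -8*A²
E = -9576 (E = 36*(22 - 8*6²) = 36*(22 - 8*36) = 36*(22 - 288) = 36*(-266) = -9576)
-21531/35374 + √(E - 18949)/32193 = -21531/35374 + √(-9576 - 18949)/32193 = -21531*1/35374 + √(-28525)*(1/32193) = -21531/35374 + (5*I*√1141)*(1/32193) = -21531/35374 + 5*I*√1141/32193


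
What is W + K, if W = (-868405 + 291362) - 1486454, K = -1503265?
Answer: -3566762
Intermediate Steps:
W = -2063497 (W = -577043 - 1486454 = -2063497)
W + K = -2063497 - 1503265 = -3566762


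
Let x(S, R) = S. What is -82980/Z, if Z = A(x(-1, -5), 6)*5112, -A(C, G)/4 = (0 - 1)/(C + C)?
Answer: 2305/284 ≈ 8.1162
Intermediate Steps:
A(C, G) = 2/C (A(C, G) = -4*(0 - 1)/(C + C) = -(-4)/(2*C) = -(-4)*1/(2*C) = -(-2)/C = 2/C)
Z = -10224 (Z = (2/(-1))*5112 = (2*(-1))*5112 = -2*5112 = -10224)
-82980/Z = -82980/(-10224) = -82980*(-1/10224) = 2305/284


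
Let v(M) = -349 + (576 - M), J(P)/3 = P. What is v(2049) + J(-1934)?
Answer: -7624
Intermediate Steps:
J(P) = 3*P
v(M) = 227 - M
v(2049) + J(-1934) = (227 - 1*2049) + 3*(-1934) = (227 - 2049) - 5802 = -1822 - 5802 = -7624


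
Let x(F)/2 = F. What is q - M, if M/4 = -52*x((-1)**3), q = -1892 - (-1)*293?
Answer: -2015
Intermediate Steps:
x(F) = 2*F
q = -1599 (q = -1892 - 1*(-293) = -1892 + 293 = -1599)
M = 416 (M = 4*(-104*(-1)**3) = 4*(-104*(-1)) = 4*(-52*(-2)) = 4*104 = 416)
q - M = -1599 - 1*416 = -1599 - 416 = -2015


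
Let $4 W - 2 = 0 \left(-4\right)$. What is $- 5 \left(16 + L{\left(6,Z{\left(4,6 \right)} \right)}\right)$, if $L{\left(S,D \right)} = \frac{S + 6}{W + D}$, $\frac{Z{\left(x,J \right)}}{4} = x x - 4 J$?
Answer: $- \frac{1640}{21} \approx -78.095$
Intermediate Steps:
$Z{\left(x,J \right)} = - 16 J + 4 x^{2}$ ($Z{\left(x,J \right)} = 4 \left(x x - 4 J\right) = 4 \left(x^{2} - 4 J\right) = - 16 J + 4 x^{2}$)
$W = \frac{1}{2}$ ($W = \frac{1}{2} + \frac{0 \left(-4\right)}{4} = \frac{1}{2} + \frac{1}{4} \cdot 0 = \frac{1}{2} + 0 = \frac{1}{2} \approx 0.5$)
$L{\left(S,D \right)} = \frac{6 + S}{\frac{1}{2} + D}$ ($L{\left(S,D \right)} = \frac{S + 6}{\frac{1}{2} + D} = \frac{6 + S}{\frac{1}{2} + D}$)
$- 5 \left(16 + L{\left(6,Z{\left(4,6 \right)} \right)}\right) = - 5 \left(16 + \frac{2 \left(6 + 6\right)}{1 + 2 \left(\left(-16\right) 6 + 4 \cdot 4^{2}\right)}\right) = - 5 \left(16 + 2 \frac{1}{1 + 2 \left(-96 + 4 \cdot 16\right)} 12\right) = - 5 \left(16 + 2 \frac{1}{1 + 2 \left(-96 + 64\right)} 12\right) = - 5 \left(16 + 2 \frac{1}{1 + 2 \left(-32\right)} 12\right) = - 5 \left(16 + 2 \frac{1}{1 - 64} \cdot 12\right) = - 5 \left(16 + 2 \frac{1}{-63} \cdot 12\right) = - 5 \left(16 + 2 \left(- \frac{1}{63}\right) 12\right) = - 5 \left(16 - \frac{8}{21}\right) = \left(-5\right) \frac{328}{21} = - \frac{1640}{21}$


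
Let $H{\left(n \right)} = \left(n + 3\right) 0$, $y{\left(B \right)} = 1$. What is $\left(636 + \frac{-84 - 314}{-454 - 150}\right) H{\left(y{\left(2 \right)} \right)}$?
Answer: $0$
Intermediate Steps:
$H{\left(n \right)} = 0$ ($H{\left(n \right)} = \left(3 + n\right) 0 = 0$)
$\left(636 + \frac{-84 - 314}{-454 - 150}\right) H{\left(y{\left(2 \right)} \right)} = \left(636 + \frac{-84 - 314}{-454 - 150}\right) 0 = \left(636 - \frac{398}{-604}\right) 0 = \left(636 - - \frac{199}{302}\right) 0 = \left(636 + \frac{199}{302}\right) 0 = \frac{192271}{302} \cdot 0 = 0$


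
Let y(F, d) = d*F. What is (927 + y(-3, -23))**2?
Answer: 992016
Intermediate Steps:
y(F, d) = F*d
(927 + y(-3, -23))**2 = (927 - 3*(-23))**2 = (927 + 69)**2 = 996**2 = 992016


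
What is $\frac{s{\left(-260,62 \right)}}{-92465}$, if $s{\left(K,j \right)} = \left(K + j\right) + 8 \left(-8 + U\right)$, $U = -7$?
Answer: $\frac{318}{92465} \approx 0.0034391$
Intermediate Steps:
$s{\left(K,j \right)} = -120 + K + j$ ($s{\left(K,j \right)} = \left(K + j\right) + 8 \left(-8 - 7\right) = \left(K + j\right) + 8 \left(-15\right) = \left(K + j\right) - 120 = -120 + K + j$)
$\frac{s{\left(-260,62 \right)}}{-92465} = \frac{-120 - 260 + 62}{-92465} = \left(-318\right) \left(- \frac{1}{92465}\right) = \frac{318}{92465}$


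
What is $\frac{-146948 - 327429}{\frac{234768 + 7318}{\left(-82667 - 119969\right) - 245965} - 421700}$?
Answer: $\frac{212805996577}{189175283786} \approx 1.1249$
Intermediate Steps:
$\frac{-146948 - 327429}{\frac{234768 + 7318}{\left(-82667 - 119969\right) - 245965} - 421700} = - \frac{474377}{\frac{242086}{\left(-82667 - 119969\right) - 245965} - 421700} = - \frac{474377}{\frac{242086}{-202636 - 245965} - 421700} = - \frac{474377}{\frac{242086}{-448601} - 421700} = - \frac{474377}{242086 \left(- \frac{1}{448601}\right) - 421700} = - \frac{474377}{- \frac{242086}{448601} - 421700} = - \frac{474377}{- \frac{189175283786}{448601}} = \left(-474377\right) \left(- \frac{448601}{189175283786}\right) = \frac{212805996577}{189175283786}$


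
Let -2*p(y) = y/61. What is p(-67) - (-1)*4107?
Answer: 501121/122 ≈ 4107.5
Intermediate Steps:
p(y) = -y/122 (p(y) = -y/(2*61) = -y/122)
p(-67) - (-1)*4107 = -1/122*(-67) - (-1)*4107 = 67/122 - 1*(-4107) = 67/122 + 4107 = 501121/122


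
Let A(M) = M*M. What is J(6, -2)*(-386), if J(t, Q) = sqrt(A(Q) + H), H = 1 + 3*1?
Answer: -772*sqrt(2) ≈ -1091.8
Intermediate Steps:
H = 4 (H = 1 + 3 = 4)
A(M) = M**2
J(t, Q) = sqrt(4 + Q**2) (J(t, Q) = sqrt(Q**2 + 4) = sqrt(4 + Q**2))
J(6, -2)*(-386) = sqrt(4 + (-2)**2)*(-386) = sqrt(4 + 4)*(-386) = sqrt(8)*(-386) = (2*sqrt(2))*(-386) = -772*sqrt(2)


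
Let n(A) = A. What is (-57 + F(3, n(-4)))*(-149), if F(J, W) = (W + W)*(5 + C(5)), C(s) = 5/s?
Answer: 15645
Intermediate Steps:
F(J, W) = 12*W (F(J, W) = (W + W)*(5 + 5/5) = (2*W)*(5 + 5*(⅕)) = (2*W)*(5 + 1) = (2*W)*6 = 12*W)
(-57 + F(3, n(-4)))*(-149) = (-57 + 12*(-4))*(-149) = (-57 - 48)*(-149) = -105*(-149) = 15645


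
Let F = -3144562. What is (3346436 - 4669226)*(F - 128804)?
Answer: 4329975811140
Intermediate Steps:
(3346436 - 4669226)*(F - 128804) = (3346436 - 4669226)*(-3144562 - 128804) = -1322790*(-3273366) = 4329975811140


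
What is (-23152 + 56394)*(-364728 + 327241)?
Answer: -1246142854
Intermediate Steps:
(-23152 + 56394)*(-364728 + 327241) = 33242*(-37487) = -1246142854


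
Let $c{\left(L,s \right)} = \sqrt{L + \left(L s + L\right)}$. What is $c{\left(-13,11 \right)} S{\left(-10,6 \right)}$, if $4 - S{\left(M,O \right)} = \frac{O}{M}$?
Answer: $\frac{299 i}{5} \approx 59.8 i$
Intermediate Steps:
$S{\left(M,O \right)} = 4 - \frac{O}{M}$
$c{\left(L,s \right)} = \sqrt{2 L + L s}$ ($c{\left(L,s \right)} = \sqrt{L + \left(L + L s\right)} = \sqrt{2 L + L s}$)
$c{\left(-13,11 \right)} S{\left(-10,6 \right)} = \sqrt{- 13 \left(2 + 11\right)} \left(4 - \frac{6}{-10}\right) = \sqrt{\left(-13\right) 13} \left(4 - 6 \left(- \frac{1}{10}\right)\right) = \sqrt{-169} \left(4 + \frac{3}{5}\right) = 13 i \frac{23}{5} = \frac{299 i}{5}$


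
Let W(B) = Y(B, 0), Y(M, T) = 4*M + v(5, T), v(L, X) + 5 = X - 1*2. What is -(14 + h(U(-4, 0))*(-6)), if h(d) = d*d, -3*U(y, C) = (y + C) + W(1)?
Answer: 56/3 ≈ 18.667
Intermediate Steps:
v(L, X) = -7 + X (v(L, X) = -5 + (X - 1*2) = -5 + (X - 2) = -5 + (-2 + X) = -7 + X)
Y(M, T) = -7 + T + 4*M (Y(M, T) = 4*M + (-7 + T) = -7 + T + 4*M)
W(B) = -7 + 4*B (W(B) = -7 + 0 + 4*B = -7 + 4*B)
U(y, C) = 1 - C/3 - y/3 (U(y, C) = -((y + C) + (-7 + 4*1))/3 = -((C + y) + (-7 + 4))/3 = -((C + y) - 3)/3 = -(-3 + C + y)/3 = 1 - C/3 - y/3)
h(d) = d²
-(14 + h(U(-4, 0))*(-6)) = -(14 + (1 - ⅓*0 - ⅓*(-4))²*(-6)) = -(14 + (1 + 0 + 4/3)²*(-6)) = -(14 + (7/3)²*(-6)) = -(14 + (49/9)*(-6)) = -(14 - 98/3) = -1*(-56/3) = 56/3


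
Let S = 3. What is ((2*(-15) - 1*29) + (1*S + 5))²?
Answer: 2601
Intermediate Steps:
((2*(-15) - 1*29) + (1*S + 5))² = ((2*(-15) - 1*29) + (1*3 + 5))² = ((-30 - 29) + (3 + 5))² = (-59 + 8)² = (-51)² = 2601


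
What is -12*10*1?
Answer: -120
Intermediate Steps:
-12*10*1 = -120*1 = -120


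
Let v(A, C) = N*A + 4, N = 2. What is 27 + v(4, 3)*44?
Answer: 555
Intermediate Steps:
v(A, C) = 4 + 2*A (v(A, C) = 2*A + 4 = 4 + 2*A)
27 + v(4, 3)*44 = 27 + (4 + 2*4)*44 = 27 + (4 + 8)*44 = 27 + 12*44 = 27 + 528 = 555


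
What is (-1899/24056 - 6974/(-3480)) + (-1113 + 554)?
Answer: -5829432487/10464360 ≈ -557.08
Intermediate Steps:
(-1899/24056 - 6974/(-3480)) + (-1113 + 554) = (-1899*1/24056 - 6974*(-1/3480)) - 559 = (-1899/24056 + 3487/1740) - 559 = 20144753/10464360 - 559 = -5829432487/10464360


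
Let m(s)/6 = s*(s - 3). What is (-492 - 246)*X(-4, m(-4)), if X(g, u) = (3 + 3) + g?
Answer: -1476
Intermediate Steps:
m(s) = 6*s*(-3 + s) (m(s) = 6*(s*(s - 3)) = 6*(s*(-3 + s)) = 6*s*(-3 + s))
X(g, u) = 6 + g
(-492 - 246)*X(-4, m(-4)) = (-492 - 246)*(6 - 4) = -738*2 = -1476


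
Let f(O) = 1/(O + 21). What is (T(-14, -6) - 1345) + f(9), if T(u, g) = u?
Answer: -40769/30 ≈ -1359.0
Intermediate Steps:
f(O) = 1/(21 + O)
(T(-14, -6) - 1345) + f(9) = (-14 - 1345) + 1/(21 + 9) = -1359 + 1/30 = -40769/30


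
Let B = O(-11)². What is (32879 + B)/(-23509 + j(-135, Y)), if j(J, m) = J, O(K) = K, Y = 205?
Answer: -8250/5911 ≈ -1.3957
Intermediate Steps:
B = 121 (B = (-11)² = 121)
(32879 + B)/(-23509 + j(-135, Y)) = (32879 + 121)/(-23509 - 135) = 33000/(-23644) = 33000*(-1/23644) = -8250/5911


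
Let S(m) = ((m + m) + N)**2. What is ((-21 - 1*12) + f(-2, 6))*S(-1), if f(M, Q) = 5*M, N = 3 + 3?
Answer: -688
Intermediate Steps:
N = 6
S(m) = (6 + 2*m)**2 (S(m) = ((m + m) + 6)**2 = (2*m + 6)**2 = (6 + 2*m)**2)
((-21 - 1*12) + f(-2, 6))*S(-1) = ((-21 - 1*12) + 5*(-2))*(4*(3 - 1)**2) = ((-21 - 12) - 10)*(4*2**2) = (-33 - 10)*(4*4) = -43*16 = -688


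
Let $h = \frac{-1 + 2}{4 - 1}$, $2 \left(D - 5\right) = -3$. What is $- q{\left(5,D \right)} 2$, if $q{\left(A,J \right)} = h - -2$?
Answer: $- \frac{14}{3} \approx -4.6667$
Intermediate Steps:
$D = \frac{7}{2}$ ($D = 5 + \frac{1}{2} \left(-3\right) = 5 - \frac{3}{2} = \frac{7}{2} \approx 3.5$)
$h = \frac{1}{3}$ ($h = 1 \cdot \frac{1}{3} = \frac{1}{3} \approx 0.33333$)
$q{\left(A,J \right)} = \frac{7}{3}$ ($q{\left(A,J \right)} = \frac{1}{3} - -2 = \frac{1}{3} + 2 = \frac{7}{3}$)
$- q{\left(5,D \right)} 2 = \left(-1\right) \frac{7}{3} \cdot 2 = \left(- \frac{7}{3}\right) 2 = - \frac{14}{3}$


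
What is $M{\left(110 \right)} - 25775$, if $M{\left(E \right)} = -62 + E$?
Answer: $-25727$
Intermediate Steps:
$M{\left(110 \right)} - 25775 = \left(-62 + 110\right) - 25775 = 48 - 25775 = -25727$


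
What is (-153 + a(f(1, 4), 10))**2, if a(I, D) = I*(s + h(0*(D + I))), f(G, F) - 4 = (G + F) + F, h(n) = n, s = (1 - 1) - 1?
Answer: 27556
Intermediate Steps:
s = -1 (s = 0 - 1 = -1)
f(G, F) = 4 + G + 2*F (f(G, F) = 4 + ((G + F) + F) = 4 + ((F + G) + F) = 4 + (G + 2*F) = 4 + G + 2*F)
a(I, D) = -I (a(I, D) = I*(-1 + 0*(D + I)) = I*(-1 + 0) = I*(-1) = -I)
(-153 + a(f(1, 4), 10))**2 = (-153 - (4 + 1 + 2*4))**2 = (-153 - (4 + 1 + 8))**2 = (-153 - 1*13)**2 = (-153 - 13)**2 = (-166)**2 = 27556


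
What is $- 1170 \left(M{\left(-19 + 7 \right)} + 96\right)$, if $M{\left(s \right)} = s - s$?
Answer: $-112320$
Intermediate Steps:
$M{\left(s \right)} = 0$
$- 1170 \left(M{\left(-19 + 7 \right)} + 96\right) = - 1170 \left(0 + 96\right) = \left(-1170\right) 96 = -112320$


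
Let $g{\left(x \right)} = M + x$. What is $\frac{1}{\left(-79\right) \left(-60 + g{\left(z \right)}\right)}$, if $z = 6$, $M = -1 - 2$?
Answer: $\frac{1}{4503} \approx 0.00022207$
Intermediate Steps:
$M = -3$ ($M = -1 - 2 = -3$)
$g{\left(x \right)} = -3 + x$
$\frac{1}{\left(-79\right) \left(-60 + g{\left(z \right)}\right)} = \frac{1}{\left(-79\right) \left(-60 + \left(-3 + 6\right)\right)} = \frac{1}{\left(-79\right) \left(-60 + 3\right)} = \frac{1}{\left(-79\right) \left(-57\right)} = \frac{1}{4503}$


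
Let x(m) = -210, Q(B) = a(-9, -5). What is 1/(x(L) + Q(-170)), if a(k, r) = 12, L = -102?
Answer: -1/198 ≈ -0.0050505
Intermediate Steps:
Q(B) = 12
1/(x(L) + Q(-170)) = 1/(-210 + 12) = 1/(-198) = -1/198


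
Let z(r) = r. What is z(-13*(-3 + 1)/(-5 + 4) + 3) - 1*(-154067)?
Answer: 154044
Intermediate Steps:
z(-13*(-3 + 1)/(-5 + 4) + 3) - 1*(-154067) = (-13*(-3 + 1)/(-5 + 4) + 3) - 1*(-154067) = (-(-26)/(-1) + 3) + 154067 = (-(-26)*(-1) + 3) + 154067 = (-13*2 + 3) + 154067 = (-26 + 3) + 154067 = -23 + 154067 = 154044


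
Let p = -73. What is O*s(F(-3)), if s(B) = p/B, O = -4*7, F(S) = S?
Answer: -2044/3 ≈ -681.33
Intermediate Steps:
O = -28
s(B) = -73/B
O*s(F(-3)) = -(-2044)/(-3) = -(-2044)*(-1)/3 = -28*73/3 = -2044/3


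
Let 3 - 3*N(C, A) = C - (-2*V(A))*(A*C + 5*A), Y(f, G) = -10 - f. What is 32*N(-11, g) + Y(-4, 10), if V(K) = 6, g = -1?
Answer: -1874/3 ≈ -624.67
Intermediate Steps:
N(C, A) = 1 - 20*A - C/3 - 4*A*C (N(C, A) = 1 - (C - (-2*6)*(A*C + 5*A))/3 = 1 - (C - (-12)*(5*A + A*C))/3 = 1 - (C - (-60*A - 12*A*C))/3 = 1 - (C + (60*A + 12*A*C))/3 = 1 - (C + 60*A + 12*A*C)/3 = 1 + (-20*A - C/3 - 4*A*C) = 1 - 20*A - C/3 - 4*A*C)
32*N(-11, g) + Y(-4, 10) = 32*(1 - 20*(-1) - ⅓*(-11) - 4*(-1)*(-11)) + (-10 - 1*(-4)) = 32*(1 + 20 + 11/3 - 44) + (-10 + 4) = 32*(-58/3) - 6 = -1856/3 - 6 = -1874/3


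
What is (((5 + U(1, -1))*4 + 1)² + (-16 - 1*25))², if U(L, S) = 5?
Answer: 2689600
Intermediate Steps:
(((5 + U(1, -1))*4 + 1)² + (-16 - 1*25))² = (((5 + 5)*4 + 1)² + (-16 - 1*25))² = ((10*4 + 1)² + (-16 - 25))² = ((40 + 1)² - 41)² = (41² - 41)² = (1681 - 41)² = 1640² = 2689600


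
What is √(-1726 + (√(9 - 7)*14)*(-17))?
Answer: √(-1726 - 238*√2) ≈ 45.416*I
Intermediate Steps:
√(-1726 + (√(9 - 7)*14)*(-17)) = √(-1726 + (√2*14)*(-17)) = √(-1726 + (14*√2)*(-17)) = √(-1726 - 238*√2)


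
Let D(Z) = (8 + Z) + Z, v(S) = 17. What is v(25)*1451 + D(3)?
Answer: 24681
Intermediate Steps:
D(Z) = 8 + 2*Z
v(25)*1451 + D(3) = 17*1451 + (8 + 2*3) = 24667 + (8 + 6) = 24667 + 14 = 24681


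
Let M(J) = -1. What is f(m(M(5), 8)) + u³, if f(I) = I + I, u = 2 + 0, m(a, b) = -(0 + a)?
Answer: 10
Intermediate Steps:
m(a, b) = -a
u = 2
f(I) = 2*I
f(m(M(5), 8)) + u³ = 2*(-1*(-1)) + 2³ = 2*1 + 8 = 2 + 8 = 10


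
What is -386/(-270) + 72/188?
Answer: 11501/6345 ≈ 1.8126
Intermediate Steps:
-386/(-270) + 72/188 = -386*(-1/270) + 72*(1/188) = 193/135 + 18/47 = 11501/6345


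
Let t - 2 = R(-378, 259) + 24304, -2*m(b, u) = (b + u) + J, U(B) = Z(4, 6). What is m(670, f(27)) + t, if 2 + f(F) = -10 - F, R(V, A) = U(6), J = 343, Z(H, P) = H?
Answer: 23823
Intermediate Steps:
U(B) = 4
R(V, A) = 4
f(F) = -12 - F (f(F) = -2 + (-10 - F) = -12 - F)
m(b, u) = -343/2 - b/2 - u/2 (m(b, u) = -((b + u) + 343)/2 = -(343 + b + u)/2 = -343/2 - b/2 - u/2)
t = 24310 (t = 2 + (4 + 24304) = 2 + 24308 = 24310)
m(670, f(27)) + t = (-343/2 - ½*670 - (-12 - 1*27)/2) + 24310 = (-343/2 - 335 - (-12 - 27)/2) + 24310 = (-343/2 - 335 - ½*(-39)) + 24310 = (-343/2 - 335 + 39/2) + 24310 = -487 + 24310 = 23823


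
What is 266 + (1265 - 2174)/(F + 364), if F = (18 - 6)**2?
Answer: 134219/508 ≈ 264.21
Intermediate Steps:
F = 144 (F = 12**2 = 144)
266 + (1265 - 2174)/(F + 364) = 266 + (1265 - 2174)/(144 + 364) = 266 - 909/508 = 134219/508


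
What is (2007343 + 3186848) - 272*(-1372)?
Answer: 5567375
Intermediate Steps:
(2007343 + 3186848) - 272*(-1372) = 5194191 + 373184 = 5567375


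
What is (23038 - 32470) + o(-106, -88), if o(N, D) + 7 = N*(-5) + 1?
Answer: -8908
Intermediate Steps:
o(N, D) = -6 - 5*N (o(N, D) = -7 + (N*(-5) + 1) = -7 + (-5*N + 1) = -7 + (1 - 5*N) = -6 - 5*N)
(23038 - 32470) + o(-106, -88) = (23038 - 32470) + (-6 - 5*(-106)) = -9432 + (-6 + 530) = -9432 + 524 = -8908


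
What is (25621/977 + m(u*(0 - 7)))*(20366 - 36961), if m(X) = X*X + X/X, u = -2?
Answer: -3619203550/977 ≈ -3.7044e+6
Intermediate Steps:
m(X) = 1 + X² (m(X) = X² + 1 = 1 + X²)
(25621/977 + m(u*(0 - 7)))*(20366 - 36961) = (25621/977 + (1 + (-2*(0 - 7))²))*(20366 - 36961) = (25621*(1/977) + (1 + (-2*(-7))²))*(-16595) = (25621/977 + (1 + 14²))*(-16595) = (25621/977 + (1 + 196))*(-16595) = (25621/977 + 197)*(-16595) = (218090/977)*(-16595) = -3619203550/977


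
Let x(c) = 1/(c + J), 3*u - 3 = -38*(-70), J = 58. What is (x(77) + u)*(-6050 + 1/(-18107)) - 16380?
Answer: -13167756363536/2444445 ≈ -5.3868e+6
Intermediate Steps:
u = 2663/3 (u = 1 + (-38*(-70))/3 = 1 + (1/3)*2660 = 1 + 2660/3 = 2663/3 ≈ 887.67)
x(c) = 1/(58 + c) (x(c) = 1/(c + 58) = 1/(58 + c))
(x(77) + u)*(-6050 + 1/(-18107)) - 16380 = (1/(58 + 77) + 2663/3)*(-6050 + 1/(-18107)) - 16380 = (1/135 + 2663/3)*(-6050 - 1/18107) - 16380 = (1/135 + 2663/3)*(-109547351/18107) - 16380 = (119836/135)*(-109547351/18107) - 16380 = -13127716354436/2444445 - 16380 = -13167756363536/2444445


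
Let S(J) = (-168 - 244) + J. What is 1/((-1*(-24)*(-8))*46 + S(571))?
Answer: -1/8673 ≈ -0.00011530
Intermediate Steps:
S(J) = -412 + J
1/((-1*(-24)*(-8))*46 + S(571)) = 1/((-1*(-24)*(-8))*46 + (-412 + 571)) = 1/((24*(-8))*46 + 159) = 1/(-192*46 + 159) = 1/(-8832 + 159) = 1/(-8673) = -1/8673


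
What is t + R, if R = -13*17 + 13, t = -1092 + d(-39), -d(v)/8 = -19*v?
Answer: -7228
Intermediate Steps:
d(v) = 152*v (d(v) = -(-152)*v = 152*v)
t = -7020 (t = -1092 + 152*(-39) = -1092 - 5928 = -7020)
R = -208 (R = -221 + 13 = -208)
t + R = -7020 - 208 = -7228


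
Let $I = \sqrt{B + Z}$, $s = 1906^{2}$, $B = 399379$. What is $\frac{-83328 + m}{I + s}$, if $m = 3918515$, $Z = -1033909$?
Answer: $\frac{6966302700166}{6598749018713} - \frac{3835187 i \sqrt{634530}}{13197498037426} \approx 1.0557 - 0.00023148 i$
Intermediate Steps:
$s = 3632836$
$I = i \sqrt{634530}$ ($I = \sqrt{399379 - 1033909} = \sqrt{-634530} = i \sqrt{634530} \approx 796.57 i$)
$\frac{-83328 + m}{I + s} = \frac{-83328 + 3918515}{i \sqrt{634530} + 3632836} = \frac{3835187}{3632836 + i \sqrt{634530}}$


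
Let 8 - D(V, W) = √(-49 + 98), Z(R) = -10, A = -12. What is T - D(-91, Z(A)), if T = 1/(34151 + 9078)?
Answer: -43228/43229 ≈ -0.99998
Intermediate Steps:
D(V, W) = 1 (D(V, W) = 8 - √(-49 + 98) = 8 - √49 = 8 - 1*7 = 8 - 7 = 1)
T = 1/43229 ≈ 2.3133e-5
T - D(-91, Z(A)) = 1/43229 - 1*1 = 1/43229 - 1 = -43228/43229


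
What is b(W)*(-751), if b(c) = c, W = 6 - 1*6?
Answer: 0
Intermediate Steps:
W = 0 (W = 6 - 6 = 0)
b(W)*(-751) = 0*(-751) = 0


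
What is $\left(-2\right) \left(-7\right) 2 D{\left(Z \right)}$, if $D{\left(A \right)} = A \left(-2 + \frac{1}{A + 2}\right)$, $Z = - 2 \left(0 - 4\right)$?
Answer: $- \frac{2128}{5} \approx -425.6$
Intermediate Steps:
$Z = 8$ ($Z = \left(-2\right) \left(-4\right) = 8$)
$D{\left(A \right)} = A \left(-2 + \frac{1}{2 + A}\right)$
$\left(-2\right) \left(-7\right) 2 D{\left(Z \right)} = \left(-2\right) \left(-7\right) 2 \left(\left(-1\right) 8 \frac{1}{2 + 8} \left(3 + 2 \cdot 8\right)\right) = 14 \cdot 2 \left(\left(-1\right) 8 \cdot \frac{1}{10} \left(3 + 16\right)\right) = 28 \left(\left(-1\right) 8 \cdot \frac{1}{10} \cdot 19\right) = 28 \left(- \frac{76}{5}\right) = - \frac{2128}{5}$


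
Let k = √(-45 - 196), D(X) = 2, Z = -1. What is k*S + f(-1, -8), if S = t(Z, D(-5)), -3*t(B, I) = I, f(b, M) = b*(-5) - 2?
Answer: 3 - 2*I*√241/3 ≈ 3.0 - 10.349*I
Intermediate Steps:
f(b, M) = -2 - 5*b (f(b, M) = -5*b - 2 = -2 - 5*b)
t(B, I) = -I/3
S = -⅔ (S = -⅓*2 = -⅔ ≈ -0.66667)
k = I*√241 (k = √(-241) = I*√241 ≈ 15.524*I)
k*S + f(-1, -8) = (I*√241)*(-⅔) + (-2 - 5*(-1)) = -2*I*√241/3 + (-2 + 5) = -2*I*√241/3 + 3 = 3 - 2*I*√241/3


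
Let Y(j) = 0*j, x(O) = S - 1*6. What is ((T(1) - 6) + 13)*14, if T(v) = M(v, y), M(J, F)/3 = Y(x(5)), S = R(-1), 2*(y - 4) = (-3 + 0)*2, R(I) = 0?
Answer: 98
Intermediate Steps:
y = 1 (y = 4 + ((-3 + 0)*2)/2 = 4 + (-3*2)/2 = 4 + (½)*(-6) = 4 - 3 = 1)
S = 0
x(O) = -6 (x(O) = 0 - 1*6 = 0 - 6 = -6)
Y(j) = 0
M(J, F) = 0 (M(J, F) = 3*0 = 0)
T(v) = 0
((T(1) - 6) + 13)*14 = ((0 - 6) + 13)*14 = (-6 + 13)*14 = 7*14 = 98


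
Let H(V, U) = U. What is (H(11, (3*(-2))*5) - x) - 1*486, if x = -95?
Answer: -421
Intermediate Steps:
(H(11, (3*(-2))*5) - x) - 1*486 = ((3*(-2))*5 - 1*(-95)) - 1*486 = (-6*5 + 95) - 486 = (-30 + 95) - 486 = 65 - 486 = -421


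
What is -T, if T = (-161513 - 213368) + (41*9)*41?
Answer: 359752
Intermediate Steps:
T = -359752 (T = -374881 + 369*41 = -374881 + 15129 = -359752)
-T = -1*(-359752) = 359752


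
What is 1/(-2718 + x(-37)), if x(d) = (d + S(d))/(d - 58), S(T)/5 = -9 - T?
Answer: -95/258313 ≈ -0.00036777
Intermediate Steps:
S(T) = -45 - 5*T (S(T) = 5*(-9 - T) = -45 - 5*T)
x(d) = (-45 - 4*d)/(-58 + d) (x(d) = (d + (-45 - 5*d))/(d - 58) = (-45 - 4*d)/(-58 + d))
1/(-2718 + x(-37)) = 1/(-2718 + (-45 - 4*(-37))/(-58 - 37)) = 1/(-2718 + (-45 + 148)/(-95)) = 1/(-2718 - 1/95*103) = 1/(-2718 - 103/95) = 1/(-258313/95) = -95/258313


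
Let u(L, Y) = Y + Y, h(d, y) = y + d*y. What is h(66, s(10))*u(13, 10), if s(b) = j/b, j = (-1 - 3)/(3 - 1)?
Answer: -268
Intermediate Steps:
j = -2 (j = -4/2 = -4*½ = -2)
s(b) = -2/b
u(L, Y) = 2*Y
h(66, s(10))*u(13, 10) = ((-2/10)*(1 + 66))*(2*10) = (-2*⅒*67)*20 = -⅕*67*20 = -67/5*20 = -268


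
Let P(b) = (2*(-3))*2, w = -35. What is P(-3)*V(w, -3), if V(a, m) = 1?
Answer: -12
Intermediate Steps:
P(b) = -12 (P(b) = -6*2 = -12)
P(-3)*V(w, -3) = -12*1 = -12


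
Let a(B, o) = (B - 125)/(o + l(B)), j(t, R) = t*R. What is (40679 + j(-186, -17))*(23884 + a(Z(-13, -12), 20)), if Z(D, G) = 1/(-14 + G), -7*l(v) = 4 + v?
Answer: 3702589506791/3537 ≈ 1.0468e+9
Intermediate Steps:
j(t, R) = R*t
l(v) = -4/7 - v/7 (l(v) = -(4 + v)/7 = -4/7 - v/7)
a(B, o) = (-125 + B)/(-4/7 + o - B/7) (a(B, o) = (B - 125)/(o + (-4/7 - B/7)) = (-125 + B)/(-4/7 + o - B/7))
(40679 + j(-186, -17))*(23884 + a(Z(-13, -12), 20)) = (40679 - 17*(-186))*(23884 + 7*(125 - 1/(-14 - 12))/(4 + 1/(-14 - 12) - 7*20)) = (40679 + 3162)*(23884 + 7*(125 - 1/(-26))/(4 + 1/(-26) - 140)) = 43841*(23884 + 7*(125 - 1*(-1/26))/(4 - 1/26 - 140)) = 43841*(23884 + 7*(125 + 1/26)/(-3537/26)) = 43841*(23884 + 7*(-26/3537)*(3251/26)) = 43841*(23884 - 22757/3537) = 43841*(84454951/3537) = 3702589506791/3537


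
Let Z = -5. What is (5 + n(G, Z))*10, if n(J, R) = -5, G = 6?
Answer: 0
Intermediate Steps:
(5 + n(G, Z))*10 = (5 - 5)*10 = 0*10 = 0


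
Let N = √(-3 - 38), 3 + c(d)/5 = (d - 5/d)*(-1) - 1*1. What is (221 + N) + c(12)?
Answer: 1717/12 + I*√41 ≈ 143.08 + 6.4031*I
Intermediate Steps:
c(d) = -20 - 5*d + 25/d (c(d) = -15 + 5*((d - 5/d)*(-1) - 1*1) = -15 + 5*((-d + 5/d) - 1) = -15 + 5*(-1 - d + 5/d) = -15 + (-5 - 5*d + 25/d) = -20 - 5*d + 25/d)
N = I*√41 (N = √(-41) = I*√41 ≈ 6.4031*I)
(221 + N) + c(12) = (221 + I*√41) + (-20 - 5*12 + 25/12) = (221 + I*√41) + (-20 - 60 + 25*(1/12)) = (221 + I*√41) + (-20 - 60 + 25/12) = (221 + I*√41) - 935/12 = 1717/12 + I*√41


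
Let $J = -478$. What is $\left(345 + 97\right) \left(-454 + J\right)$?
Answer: $-411944$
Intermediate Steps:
$\left(345 + 97\right) \left(-454 + J\right) = \left(345 + 97\right) \left(-454 - 478\right) = 442 \left(-932\right) = -411944$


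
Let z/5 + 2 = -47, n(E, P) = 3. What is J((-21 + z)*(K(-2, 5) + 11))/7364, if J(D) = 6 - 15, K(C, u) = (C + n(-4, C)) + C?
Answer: -9/7364 ≈ -0.0012222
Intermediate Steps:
K(C, u) = 3 + 2*C (K(C, u) = (C + 3) + C = (3 + C) + C = 3 + 2*C)
z = -245 (z = -10 + 5*(-47) = -10 - 235 = -245)
J(D) = -9
J((-21 + z)*(K(-2, 5) + 11))/7364 = -9/7364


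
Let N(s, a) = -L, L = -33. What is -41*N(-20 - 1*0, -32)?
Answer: -1353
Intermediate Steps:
N(s, a) = 33 (N(s, a) = -1*(-33) = 33)
-41*N(-20 - 1*0, -32) = -41*33 = -1353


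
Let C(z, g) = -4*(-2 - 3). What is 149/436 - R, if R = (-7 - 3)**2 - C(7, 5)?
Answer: -34731/436 ≈ -79.658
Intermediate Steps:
C(z, g) = 20 (C(z, g) = -4*(-5) = 20)
R = 80 (R = (-7 - 3)**2 - 1*20 = (-10)**2 - 20 = 100 - 20 = 80)
149/436 - R = 149/436 - 1*80 = 149*(1/436) - 80 = 149/436 - 80 = -34731/436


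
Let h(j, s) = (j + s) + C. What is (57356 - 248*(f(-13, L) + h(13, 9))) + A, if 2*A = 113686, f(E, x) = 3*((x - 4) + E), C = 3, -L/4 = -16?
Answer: 73031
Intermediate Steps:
L = 64 (L = -4*(-16) = 64)
f(E, x) = -12 + 3*E + 3*x (f(E, x) = 3*((-4 + x) + E) = 3*(-4 + E + x) = -12 + 3*E + 3*x)
A = 56843 (A = (1/2)*113686 = 56843)
h(j, s) = 3 + j + s (h(j, s) = (j + s) + 3 = 3 + j + s)
(57356 - 248*(f(-13, L) + h(13, 9))) + A = (57356 - 248*((-12 + 3*(-13) + 3*64) + (3 + 13 + 9))) + 56843 = (57356 - 248*((-12 - 39 + 192) + 25)) + 56843 = (57356 - 248*(141 + 25)) + 56843 = (57356 - 248*166) + 56843 = (57356 - 41168) + 56843 = 16188 + 56843 = 73031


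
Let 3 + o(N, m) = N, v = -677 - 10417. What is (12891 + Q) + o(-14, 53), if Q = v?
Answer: 1780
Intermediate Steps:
v = -11094
o(N, m) = -3 + N
Q = -11094
(12891 + Q) + o(-14, 53) = (12891 - 11094) + (-3 - 14) = 1797 - 17 = 1780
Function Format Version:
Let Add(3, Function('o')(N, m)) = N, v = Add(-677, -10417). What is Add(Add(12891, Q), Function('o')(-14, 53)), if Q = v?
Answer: 1780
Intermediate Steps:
v = -11094
Function('o')(N, m) = Add(-3, N)
Q = -11094
Add(Add(12891, Q), Function('o')(-14, 53)) = Add(Add(12891, -11094), Add(-3, -14)) = Add(1797, -17) = 1780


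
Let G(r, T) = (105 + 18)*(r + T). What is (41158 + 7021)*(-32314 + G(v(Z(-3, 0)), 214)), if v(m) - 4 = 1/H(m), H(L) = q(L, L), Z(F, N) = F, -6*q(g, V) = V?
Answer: -253132466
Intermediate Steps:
q(g, V) = -V/6
H(L) = -L/6
v(m) = 4 - 6/m (v(m) = 4 + 1/(-m/6) = 4 - 6/m)
G(r, T) = 123*T + 123*r (G(r, T) = 123*(T + r) = 123*T + 123*r)
(41158 + 7021)*(-32314 + G(v(Z(-3, 0)), 214)) = (41158 + 7021)*(-32314 + (123*214 + 123*(4 - 6/(-3)))) = 48179*(-32314 + (26322 + 123*(4 - 6*(-⅓)))) = 48179*(-32314 + (26322 + 123*(4 + 2))) = 48179*(-32314 + (26322 + 123*6)) = 48179*(-32314 + (26322 + 738)) = 48179*(-32314 + 27060) = 48179*(-5254) = -253132466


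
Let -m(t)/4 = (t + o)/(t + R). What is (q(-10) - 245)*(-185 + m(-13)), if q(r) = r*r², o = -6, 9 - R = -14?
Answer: 220863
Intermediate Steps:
R = 23 (R = 9 - 1*(-14) = 9 + 14 = 23)
q(r) = r³
m(t) = -4*(-6 + t)/(23 + t) (m(t) = -4*(t - 6)/(t + 23) = -4*(-6 + t)/(23 + t))
(q(-10) - 245)*(-185 + m(-13)) = ((-10)³ - 245)*(-185 + 4*(6 - 1*(-13))/(23 - 13)) = (-1000 - 245)*(-185 + 4*(6 + 13)/10) = -1245*(-185 + 4*(⅒)*19) = -1245*(-185 + 38/5) = -1245*(-887/5) = 220863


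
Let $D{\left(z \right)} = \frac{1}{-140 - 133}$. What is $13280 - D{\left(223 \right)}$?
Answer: $\frac{3625441}{273} \approx 13280.0$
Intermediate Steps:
$D{\left(z \right)} = - \frac{1}{273}$ ($D{\left(z \right)} = \frac{1}{-273} = - \frac{1}{273}$)
$13280 - D{\left(223 \right)} = 13280 - - \frac{1}{273} = 13280 + \frac{1}{273} = \frac{3625441}{273}$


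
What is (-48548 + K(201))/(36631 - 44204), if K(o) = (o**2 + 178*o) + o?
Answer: -27832/7573 ≈ -3.6752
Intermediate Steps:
K(o) = o**2 + 179*o
(-48548 + K(201))/(36631 - 44204) = (-48548 + 201*(179 + 201))/(36631 - 44204) = (-48548 + 201*380)/(-7573) = (-48548 + 76380)*(-1/7573) = 27832*(-1/7573) = -27832/7573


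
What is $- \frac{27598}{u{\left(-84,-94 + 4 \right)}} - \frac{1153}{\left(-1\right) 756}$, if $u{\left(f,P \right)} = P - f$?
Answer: $\frac{3478501}{756} \approx 4601.2$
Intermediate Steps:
$- \frac{27598}{u{\left(-84,-94 + 4 \right)}} - \frac{1153}{\left(-1\right) 756} = - \frac{27598}{\left(-94 + 4\right) - -84} - \frac{1153}{\left(-1\right) 756} = - \frac{27598}{-90 + 84} - \frac{1153}{-756} = - \frac{27598}{-6} - - \frac{1153}{756} = \left(-27598\right) \left(- \frac{1}{6}\right) + \frac{1153}{756} = \frac{13799}{3} + \frac{1153}{756} = \frac{3478501}{756}$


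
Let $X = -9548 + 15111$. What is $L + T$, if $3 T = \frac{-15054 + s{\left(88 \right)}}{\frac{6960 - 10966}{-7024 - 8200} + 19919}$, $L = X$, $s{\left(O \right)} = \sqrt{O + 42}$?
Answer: $\frac{843454075637}{151625431} + \frac{7612 \sqrt{130}}{454876293} \approx 5562.8$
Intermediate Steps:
$s{\left(O \right)} = \sqrt{42 + O}$
$X = 5563$
$L = 5563$
$T = - \frac{38197016}{151625431} + \frac{7612 \sqrt{130}}{454876293}$ ($T = \frac{\left(-15054 + \sqrt{42 + 88}\right) \frac{1}{\frac{6960 - 10966}{-7024 - 8200} + 19919}}{3} = \frac{\left(-15054 + \sqrt{130}\right) \frac{1}{- \frac{4006}{-15224} + 19919}}{3} = \frac{\left(-15054 + \sqrt{130}\right) \frac{1}{\left(-4006\right) \left(- \frac{1}{15224}\right) + 19919}}{3} = \frac{\left(-15054 + \sqrt{130}\right) \frac{1}{\frac{2003}{7612} + 19919}}{3} = \frac{\left(-15054 + \sqrt{130}\right) \frac{1}{\frac{151625431}{7612}}}{3} = \frac{\left(-15054 + \sqrt{130}\right) \frac{7612}{151625431}}{3} = \frac{- \frac{114591048}{151625431} + \frac{7612 \sqrt{130}}{151625431}}{3} = - \frac{38197016}{151625431} + \frac{7612 \sqrt{130}}{454876293} \approx -0.25173$)
$L + T = 5563 - \left(\frac{38197016}{151625431} - \frac{7612 \sqrt{130}}{454876293}\right) = \frac{843454075637}{151625431} + \frac{7612 \sqrt{130}}{454876293}$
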